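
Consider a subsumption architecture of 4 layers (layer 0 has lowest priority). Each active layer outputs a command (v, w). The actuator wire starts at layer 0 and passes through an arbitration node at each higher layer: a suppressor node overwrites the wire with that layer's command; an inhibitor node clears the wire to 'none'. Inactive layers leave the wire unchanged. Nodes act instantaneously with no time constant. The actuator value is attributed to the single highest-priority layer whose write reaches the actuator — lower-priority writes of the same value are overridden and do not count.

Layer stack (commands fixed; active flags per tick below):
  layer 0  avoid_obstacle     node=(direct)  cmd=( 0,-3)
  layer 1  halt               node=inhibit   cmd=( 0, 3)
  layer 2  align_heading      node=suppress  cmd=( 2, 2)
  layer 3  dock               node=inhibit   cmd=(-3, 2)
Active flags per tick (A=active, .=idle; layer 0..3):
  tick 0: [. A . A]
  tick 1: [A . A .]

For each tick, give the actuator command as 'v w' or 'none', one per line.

none
2 2

tick 0:
  [0] avoid_obstacle off; wire := none
  [1] halt on (inhibit); wire := none
  [2] align_heading off; pass none
  [3] dock on (inhibit); wire := none
  output none
tick 1:
  [0] avoid_obstacle on; wire := (0, -3)
  [1] halt off; pass (0, -3)
  [2] align_heading on (suppress); wire := (2, 2)
  [3] dock off; pass (2, 2)
  output (2, 2)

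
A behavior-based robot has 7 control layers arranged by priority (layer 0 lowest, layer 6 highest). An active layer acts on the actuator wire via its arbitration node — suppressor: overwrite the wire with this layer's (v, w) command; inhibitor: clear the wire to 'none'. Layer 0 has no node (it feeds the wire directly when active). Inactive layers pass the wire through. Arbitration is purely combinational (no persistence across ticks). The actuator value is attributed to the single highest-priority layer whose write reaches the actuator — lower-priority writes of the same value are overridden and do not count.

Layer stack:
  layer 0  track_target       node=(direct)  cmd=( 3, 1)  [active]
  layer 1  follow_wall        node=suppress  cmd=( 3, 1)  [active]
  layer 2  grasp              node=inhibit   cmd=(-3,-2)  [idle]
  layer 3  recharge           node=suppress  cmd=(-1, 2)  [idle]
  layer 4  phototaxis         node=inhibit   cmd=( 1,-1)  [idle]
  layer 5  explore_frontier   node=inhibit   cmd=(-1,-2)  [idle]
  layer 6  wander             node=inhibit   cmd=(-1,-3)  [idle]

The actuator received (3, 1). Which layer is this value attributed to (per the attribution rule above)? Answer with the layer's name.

[0] track_target on; wire := (3, 1)
[1] follow_wall on (suppress); wire := (3, 1)
[2] grasp off; pass (3, 1)
[3] recharge off; pass (3, 1)
[4] phototaxis off; pass (3, 1)
[5] explore_frontier off; pass (3, 1)
[6] wander off; pass (3, 1)
output (3, 1)
last writer: layer 1 = follow_wall

follow_wall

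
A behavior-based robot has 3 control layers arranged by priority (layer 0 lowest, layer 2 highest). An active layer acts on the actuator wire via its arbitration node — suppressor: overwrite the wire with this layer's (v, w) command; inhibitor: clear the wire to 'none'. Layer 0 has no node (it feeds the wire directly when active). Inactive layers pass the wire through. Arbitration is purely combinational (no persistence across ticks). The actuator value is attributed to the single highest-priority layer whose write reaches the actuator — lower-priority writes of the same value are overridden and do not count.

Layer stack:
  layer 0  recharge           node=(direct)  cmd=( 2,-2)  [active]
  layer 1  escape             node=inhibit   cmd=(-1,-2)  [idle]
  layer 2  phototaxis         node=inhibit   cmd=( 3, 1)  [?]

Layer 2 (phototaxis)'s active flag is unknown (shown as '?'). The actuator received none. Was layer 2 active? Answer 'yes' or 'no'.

yes

If layer 2 is active=yes:
  actuator would be none
If layer 2 is active=no:
  actuator would be (2, -2)
Observed none, so layer 2 was active.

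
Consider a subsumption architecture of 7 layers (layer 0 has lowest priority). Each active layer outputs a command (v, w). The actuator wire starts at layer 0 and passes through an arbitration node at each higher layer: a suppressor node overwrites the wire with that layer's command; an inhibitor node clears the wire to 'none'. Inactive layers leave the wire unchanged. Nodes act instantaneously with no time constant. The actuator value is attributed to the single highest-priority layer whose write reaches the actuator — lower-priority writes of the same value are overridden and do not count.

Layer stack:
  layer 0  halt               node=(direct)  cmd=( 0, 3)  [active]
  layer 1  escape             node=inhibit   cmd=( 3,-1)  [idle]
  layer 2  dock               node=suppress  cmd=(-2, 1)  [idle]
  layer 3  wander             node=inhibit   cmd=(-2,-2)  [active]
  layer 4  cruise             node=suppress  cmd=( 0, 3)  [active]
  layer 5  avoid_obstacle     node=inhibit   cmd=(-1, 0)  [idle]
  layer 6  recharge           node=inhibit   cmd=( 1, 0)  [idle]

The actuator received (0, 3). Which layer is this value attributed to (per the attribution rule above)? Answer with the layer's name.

layer 0 (halt) active — direct: (0, 3)
layer 1 (escape) idle — unchanged: (0, 3)
layer 2 (dock) idle — unchanged: (0, 3)
layer 3 (wander) active — inhibits: none
layer 4 (cruise) active — suppresses: (0, 3)
layer 5 (avoid_obstacle) idle — unchanged: (0, 3)
layer 6 (recharge) idle — unchanged: (0, 3)
→ actuator (0, 3)
last writer: layer 4 = cruise

cruise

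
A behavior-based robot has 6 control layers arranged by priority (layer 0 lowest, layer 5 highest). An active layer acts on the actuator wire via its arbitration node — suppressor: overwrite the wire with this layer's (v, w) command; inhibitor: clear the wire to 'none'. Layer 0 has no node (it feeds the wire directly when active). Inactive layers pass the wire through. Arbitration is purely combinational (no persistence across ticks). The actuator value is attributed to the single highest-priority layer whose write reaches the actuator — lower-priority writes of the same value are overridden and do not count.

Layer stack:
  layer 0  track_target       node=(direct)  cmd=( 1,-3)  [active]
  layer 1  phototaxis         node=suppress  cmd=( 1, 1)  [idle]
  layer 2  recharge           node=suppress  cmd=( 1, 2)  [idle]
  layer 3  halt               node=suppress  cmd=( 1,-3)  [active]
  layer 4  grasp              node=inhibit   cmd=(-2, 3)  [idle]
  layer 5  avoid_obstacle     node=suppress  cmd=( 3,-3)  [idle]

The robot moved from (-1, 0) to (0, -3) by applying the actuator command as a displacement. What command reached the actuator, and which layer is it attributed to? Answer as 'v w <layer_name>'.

1 -3 halt

displacement = (0, -3) − (-1, 0) = (1, -3)
L0 track_target: active, feeds wire = (1, -3)
L1 phototaxis: idle → wire stays (1, -3)
L2 recharge: idle → wire stays (1, -3)
L3 halt: active, suppressor → wire = (1, -3)
L4 grasp: idle → wire stays (1, -3)
L5 avoid_obstacle: idle → wire stays (1, -3)
actuator = (1, -3) — from layer 3 (halt)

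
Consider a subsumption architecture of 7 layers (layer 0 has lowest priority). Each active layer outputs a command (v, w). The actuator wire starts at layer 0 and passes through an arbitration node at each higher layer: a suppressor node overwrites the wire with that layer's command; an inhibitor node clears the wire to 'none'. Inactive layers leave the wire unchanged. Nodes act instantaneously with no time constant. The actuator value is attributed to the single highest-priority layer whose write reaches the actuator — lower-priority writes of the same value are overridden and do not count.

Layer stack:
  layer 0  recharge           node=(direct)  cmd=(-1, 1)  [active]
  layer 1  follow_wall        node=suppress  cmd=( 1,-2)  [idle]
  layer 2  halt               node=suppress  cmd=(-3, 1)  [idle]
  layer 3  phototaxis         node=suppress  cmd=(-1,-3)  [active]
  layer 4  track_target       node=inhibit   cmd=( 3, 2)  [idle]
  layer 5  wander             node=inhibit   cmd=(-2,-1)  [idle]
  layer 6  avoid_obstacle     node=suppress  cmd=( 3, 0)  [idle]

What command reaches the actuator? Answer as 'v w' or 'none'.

L0 recharge: active, feeds wire = (-1, 1)
L1 follow_wall: idle → wire stays (-1, 1)
L2 halt: idle → wire stays (-1, 1)
L3 phototaxis: active, suppressor → wire = (-1, -3)
L4 track_target: idle → wire stays (-1, -3)
L5 wander: idle → wire stays (-1, -3)
L6 avoid_obstacle: idle → wire stays (-1, -3)
actuator = (-1, -3)

-1 -3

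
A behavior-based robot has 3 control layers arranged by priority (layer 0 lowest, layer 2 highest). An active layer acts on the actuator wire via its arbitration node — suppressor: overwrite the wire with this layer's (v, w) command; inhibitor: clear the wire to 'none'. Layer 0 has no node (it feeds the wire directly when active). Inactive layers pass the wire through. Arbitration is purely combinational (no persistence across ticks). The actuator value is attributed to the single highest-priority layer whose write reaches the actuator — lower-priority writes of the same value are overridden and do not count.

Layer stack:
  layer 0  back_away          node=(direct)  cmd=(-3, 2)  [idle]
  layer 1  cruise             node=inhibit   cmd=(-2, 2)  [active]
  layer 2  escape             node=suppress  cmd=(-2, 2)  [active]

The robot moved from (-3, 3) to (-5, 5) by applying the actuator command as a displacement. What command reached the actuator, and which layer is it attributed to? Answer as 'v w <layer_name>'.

displacement = (-5, 5) − (-3, 3) = (-2, 2)
L0 back_away: idle → wire = none
L1 cruise: active, inhibitor → wire = none
L2 escape: active, suppressor → wire = (-2, 2)
actuator = (-2, 2) — from layer 2 (escape)

-2 2 escape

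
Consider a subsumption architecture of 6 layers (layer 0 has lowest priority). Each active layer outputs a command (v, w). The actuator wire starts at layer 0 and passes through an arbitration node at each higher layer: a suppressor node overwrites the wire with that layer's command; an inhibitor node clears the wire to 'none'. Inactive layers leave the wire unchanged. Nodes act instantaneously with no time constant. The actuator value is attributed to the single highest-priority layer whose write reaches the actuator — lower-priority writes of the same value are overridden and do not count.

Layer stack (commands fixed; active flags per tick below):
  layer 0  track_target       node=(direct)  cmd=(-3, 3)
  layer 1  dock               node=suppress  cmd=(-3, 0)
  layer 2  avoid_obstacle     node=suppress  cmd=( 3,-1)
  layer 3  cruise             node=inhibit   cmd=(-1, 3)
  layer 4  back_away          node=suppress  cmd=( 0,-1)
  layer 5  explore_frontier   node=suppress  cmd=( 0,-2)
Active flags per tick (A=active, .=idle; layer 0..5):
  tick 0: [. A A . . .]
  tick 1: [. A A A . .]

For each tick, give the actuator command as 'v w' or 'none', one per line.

3 -1
none

tick 0:
  [0] track_target off; wire := none
  [1] dock on (suppress); wire := (-3, 0)
  [2] avoid_obstacle on (suppress); wire := (3, -1)
  [3] cruise off; pass (3, -1)
  [4] back_away off; pass (3, -1)
  [5] explore_frontier off; pass (3, -1)
  output (3, -1)
tick 1:
  [0] track_target off; wire := none
  [1] dock on (suppress); wire := (-3, 0)
  [2] avoid_obstacle on (suppress); wire := (3, -1)
  [3] cruise on (inhibit); wire := none
  [4] back_away off; pass none
  [5] explore_frontier off; pass none
  output none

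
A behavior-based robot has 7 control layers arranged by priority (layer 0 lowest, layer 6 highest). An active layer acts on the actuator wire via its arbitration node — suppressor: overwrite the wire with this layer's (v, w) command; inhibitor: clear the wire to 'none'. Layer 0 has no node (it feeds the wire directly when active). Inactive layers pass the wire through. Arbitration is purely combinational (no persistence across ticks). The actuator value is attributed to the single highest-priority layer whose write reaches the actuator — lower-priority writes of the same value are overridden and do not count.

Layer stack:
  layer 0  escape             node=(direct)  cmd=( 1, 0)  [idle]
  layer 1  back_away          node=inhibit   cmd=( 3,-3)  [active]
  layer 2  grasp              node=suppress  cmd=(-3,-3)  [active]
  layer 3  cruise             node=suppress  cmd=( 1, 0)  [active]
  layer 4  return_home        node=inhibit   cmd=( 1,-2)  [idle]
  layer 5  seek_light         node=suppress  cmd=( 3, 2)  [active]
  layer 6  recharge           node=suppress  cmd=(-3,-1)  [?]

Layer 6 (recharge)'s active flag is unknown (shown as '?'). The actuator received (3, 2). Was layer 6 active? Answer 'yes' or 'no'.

no

If layer 6 is active=yes:
  actuator would be (-3, -1)
If layer 6 is active=no:
  actuator would be (3, 2)
Observed (3, 2), so layer 6 was idle.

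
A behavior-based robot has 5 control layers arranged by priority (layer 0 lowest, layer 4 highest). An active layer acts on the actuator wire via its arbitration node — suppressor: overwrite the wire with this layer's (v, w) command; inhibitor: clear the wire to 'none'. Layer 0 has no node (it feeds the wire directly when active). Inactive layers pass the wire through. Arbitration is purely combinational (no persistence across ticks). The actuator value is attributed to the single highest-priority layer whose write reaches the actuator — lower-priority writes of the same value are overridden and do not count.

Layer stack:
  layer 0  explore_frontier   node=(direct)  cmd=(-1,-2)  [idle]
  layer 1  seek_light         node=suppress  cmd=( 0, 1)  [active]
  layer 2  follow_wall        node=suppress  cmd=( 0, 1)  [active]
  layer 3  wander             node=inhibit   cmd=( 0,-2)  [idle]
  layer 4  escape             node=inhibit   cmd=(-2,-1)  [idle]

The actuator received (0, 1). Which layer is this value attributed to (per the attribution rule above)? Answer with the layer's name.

[0] explore_frontier off; wire := none
[1] seek_light on (suppress); wire := (0, 1)
[2] follow_wall on (suppress); wire := (0, 1)
[3] wander off; pass (0, 1)
[4] escape off; pass (0, 1)
output (0, 1)
last writer: layer 2 = follow_wall

follow_wall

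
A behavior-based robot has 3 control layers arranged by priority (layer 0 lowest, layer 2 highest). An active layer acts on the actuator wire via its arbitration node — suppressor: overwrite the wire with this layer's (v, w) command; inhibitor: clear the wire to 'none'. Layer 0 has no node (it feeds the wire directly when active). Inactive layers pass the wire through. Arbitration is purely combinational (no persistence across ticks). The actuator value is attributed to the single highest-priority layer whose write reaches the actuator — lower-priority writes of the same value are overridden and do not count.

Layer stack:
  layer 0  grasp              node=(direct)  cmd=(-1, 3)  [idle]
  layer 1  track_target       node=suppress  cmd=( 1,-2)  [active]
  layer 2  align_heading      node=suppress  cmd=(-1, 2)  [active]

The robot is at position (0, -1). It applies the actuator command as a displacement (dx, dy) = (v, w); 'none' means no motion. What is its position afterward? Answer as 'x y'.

L0 grasp: idle → wire = none
L1 track_target: active, suppressor → wire = (1, -2)
L2 align_heading: active, suppressor → wire = (-1, 2)
actuator = (-1, 2)
position: (0, -1) + (-1, 2) = (-1, 1)

-1 1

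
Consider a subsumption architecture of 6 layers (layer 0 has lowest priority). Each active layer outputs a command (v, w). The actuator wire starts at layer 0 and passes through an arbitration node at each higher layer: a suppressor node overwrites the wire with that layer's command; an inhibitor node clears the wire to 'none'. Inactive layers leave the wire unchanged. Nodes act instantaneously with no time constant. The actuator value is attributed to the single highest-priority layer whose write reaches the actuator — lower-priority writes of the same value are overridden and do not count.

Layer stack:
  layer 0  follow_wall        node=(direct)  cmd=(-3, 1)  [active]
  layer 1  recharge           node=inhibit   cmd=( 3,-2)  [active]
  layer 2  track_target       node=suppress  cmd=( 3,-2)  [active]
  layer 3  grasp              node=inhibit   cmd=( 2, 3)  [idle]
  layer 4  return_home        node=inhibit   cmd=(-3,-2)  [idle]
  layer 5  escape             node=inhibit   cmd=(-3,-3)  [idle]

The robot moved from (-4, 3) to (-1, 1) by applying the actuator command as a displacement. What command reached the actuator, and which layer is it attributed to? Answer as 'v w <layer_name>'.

displacement = (-1, 1) − (-4, 3) = (3, -2)
L0 follow_wall: active, feeds wire = (-3, 1)
L1 recharge: active, inhibitor → wire = none
L2 track_target: active, suppressor → wire = (3, -2)
L3 grasp: idle → wire stays (3, -2)
L4 return_home: idle → wire stays (3, -2)
L5 escape: idle → wire stays (3, -2)
actuator = (3, -2) — from layer 2 (track_target)

3 -2 track_target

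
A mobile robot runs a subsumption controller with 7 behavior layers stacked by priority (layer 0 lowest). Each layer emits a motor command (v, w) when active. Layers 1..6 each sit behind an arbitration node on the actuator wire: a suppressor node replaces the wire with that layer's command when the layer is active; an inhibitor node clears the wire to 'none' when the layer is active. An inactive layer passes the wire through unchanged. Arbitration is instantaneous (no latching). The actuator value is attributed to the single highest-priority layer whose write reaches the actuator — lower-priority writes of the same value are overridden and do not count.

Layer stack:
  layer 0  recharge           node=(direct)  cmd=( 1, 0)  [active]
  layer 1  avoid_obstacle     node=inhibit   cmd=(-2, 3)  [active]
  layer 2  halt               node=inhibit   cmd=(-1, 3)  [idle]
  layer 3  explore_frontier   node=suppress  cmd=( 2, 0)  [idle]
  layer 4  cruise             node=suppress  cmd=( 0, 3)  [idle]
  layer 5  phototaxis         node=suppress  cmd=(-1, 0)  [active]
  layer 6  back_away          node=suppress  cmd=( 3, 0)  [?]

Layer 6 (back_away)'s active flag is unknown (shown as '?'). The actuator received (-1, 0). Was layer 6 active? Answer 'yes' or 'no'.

If layer 6 is active=yes:
  actuator would be (3, 0)
If layer 6 is active=no:
  actuator would be (-1, 0)
Observed (-1, 0), so layer 6 was idle.

no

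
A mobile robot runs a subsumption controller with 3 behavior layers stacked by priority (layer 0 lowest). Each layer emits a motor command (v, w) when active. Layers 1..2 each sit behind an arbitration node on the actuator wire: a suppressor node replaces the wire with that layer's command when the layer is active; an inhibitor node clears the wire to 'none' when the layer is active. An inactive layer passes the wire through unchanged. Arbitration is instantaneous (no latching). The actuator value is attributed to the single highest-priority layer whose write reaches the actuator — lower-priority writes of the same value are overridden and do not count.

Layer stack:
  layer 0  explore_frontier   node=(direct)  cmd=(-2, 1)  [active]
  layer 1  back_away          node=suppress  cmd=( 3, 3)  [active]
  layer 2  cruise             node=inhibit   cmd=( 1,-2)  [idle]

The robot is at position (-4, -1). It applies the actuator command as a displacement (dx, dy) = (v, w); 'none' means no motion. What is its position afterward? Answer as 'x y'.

-1 2

layer 0 (explore_frontier) active — direct: (-2, 1)
layer 1 (back_away) active — suppresses: (3, 3)
layer 2 (cruise) idle — unchanged: (3, 3)
→ actuator (3, 3)
position: (-4, -1) + (3, 3) = (-1, 2)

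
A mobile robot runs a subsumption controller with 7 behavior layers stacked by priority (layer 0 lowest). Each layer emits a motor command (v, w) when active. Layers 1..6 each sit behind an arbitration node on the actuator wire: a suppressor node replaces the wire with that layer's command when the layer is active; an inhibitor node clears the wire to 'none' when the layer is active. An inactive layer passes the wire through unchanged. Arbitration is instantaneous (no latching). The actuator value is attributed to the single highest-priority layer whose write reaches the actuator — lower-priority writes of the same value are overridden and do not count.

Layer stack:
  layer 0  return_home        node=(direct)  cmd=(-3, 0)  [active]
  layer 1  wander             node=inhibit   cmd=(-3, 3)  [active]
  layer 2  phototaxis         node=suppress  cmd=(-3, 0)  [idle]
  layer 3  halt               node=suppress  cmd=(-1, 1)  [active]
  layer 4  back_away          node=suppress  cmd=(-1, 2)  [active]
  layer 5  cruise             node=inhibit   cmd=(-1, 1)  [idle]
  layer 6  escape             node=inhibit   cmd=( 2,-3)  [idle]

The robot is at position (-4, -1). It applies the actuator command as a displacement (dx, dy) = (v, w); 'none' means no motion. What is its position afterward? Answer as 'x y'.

L0 return_home: active, feeds wire = (-3, 0)
L1 wander: active, inhibitor → wire = none
L2 phototaxis: idle → wire stays none
L3 halt: active, suppressor → wire = (-1, 1)
L4 back_away: active, suppressor → wire = (-1, 2)
L5 cruise: idle → wire stays (-1, 2)
L6 escape: idle → wire stays (-1, 2)
actuator = (-1, 2)
position: (-4, -1) + (-1, 2) = (-5, 1)

-5 1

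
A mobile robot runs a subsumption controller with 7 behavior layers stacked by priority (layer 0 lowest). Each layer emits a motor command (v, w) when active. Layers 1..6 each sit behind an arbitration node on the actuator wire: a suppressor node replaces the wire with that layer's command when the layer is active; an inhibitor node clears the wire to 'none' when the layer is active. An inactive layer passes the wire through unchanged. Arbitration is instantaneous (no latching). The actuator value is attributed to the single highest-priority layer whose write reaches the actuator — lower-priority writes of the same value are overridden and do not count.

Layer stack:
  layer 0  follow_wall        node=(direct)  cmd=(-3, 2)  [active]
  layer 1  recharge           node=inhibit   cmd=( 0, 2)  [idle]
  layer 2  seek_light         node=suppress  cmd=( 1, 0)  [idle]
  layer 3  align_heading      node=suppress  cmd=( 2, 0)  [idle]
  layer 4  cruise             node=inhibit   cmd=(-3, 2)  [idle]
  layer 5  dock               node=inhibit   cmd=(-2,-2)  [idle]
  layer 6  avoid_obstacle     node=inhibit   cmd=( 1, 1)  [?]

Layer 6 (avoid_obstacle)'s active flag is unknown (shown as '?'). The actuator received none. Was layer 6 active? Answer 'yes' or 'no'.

If layer 6 is active=yes:
  actuator would be none
If layer 6 is active=no:
  actuator would be (-3, 2)
Observed none, so layer 6 was active.

yes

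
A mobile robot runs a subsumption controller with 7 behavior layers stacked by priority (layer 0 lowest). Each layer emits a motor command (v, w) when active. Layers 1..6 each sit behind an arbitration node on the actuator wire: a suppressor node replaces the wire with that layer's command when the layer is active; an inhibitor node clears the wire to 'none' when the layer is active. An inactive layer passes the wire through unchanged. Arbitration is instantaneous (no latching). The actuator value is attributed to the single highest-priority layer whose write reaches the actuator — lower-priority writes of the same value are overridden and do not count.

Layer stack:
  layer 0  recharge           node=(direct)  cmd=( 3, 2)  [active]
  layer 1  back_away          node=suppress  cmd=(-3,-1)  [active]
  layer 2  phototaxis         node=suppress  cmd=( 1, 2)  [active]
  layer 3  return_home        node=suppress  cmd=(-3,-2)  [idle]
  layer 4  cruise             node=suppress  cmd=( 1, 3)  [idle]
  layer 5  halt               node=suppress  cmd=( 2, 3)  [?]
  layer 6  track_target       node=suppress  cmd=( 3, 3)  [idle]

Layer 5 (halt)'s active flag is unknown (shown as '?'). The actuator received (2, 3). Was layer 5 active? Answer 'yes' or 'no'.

yes

If layer 5 is active=yes:
  actuator would be (2, 3)
If layer 5 is active=no:
  actuator would be (1, 2)
Observed (2, 3), so layer 5 was active.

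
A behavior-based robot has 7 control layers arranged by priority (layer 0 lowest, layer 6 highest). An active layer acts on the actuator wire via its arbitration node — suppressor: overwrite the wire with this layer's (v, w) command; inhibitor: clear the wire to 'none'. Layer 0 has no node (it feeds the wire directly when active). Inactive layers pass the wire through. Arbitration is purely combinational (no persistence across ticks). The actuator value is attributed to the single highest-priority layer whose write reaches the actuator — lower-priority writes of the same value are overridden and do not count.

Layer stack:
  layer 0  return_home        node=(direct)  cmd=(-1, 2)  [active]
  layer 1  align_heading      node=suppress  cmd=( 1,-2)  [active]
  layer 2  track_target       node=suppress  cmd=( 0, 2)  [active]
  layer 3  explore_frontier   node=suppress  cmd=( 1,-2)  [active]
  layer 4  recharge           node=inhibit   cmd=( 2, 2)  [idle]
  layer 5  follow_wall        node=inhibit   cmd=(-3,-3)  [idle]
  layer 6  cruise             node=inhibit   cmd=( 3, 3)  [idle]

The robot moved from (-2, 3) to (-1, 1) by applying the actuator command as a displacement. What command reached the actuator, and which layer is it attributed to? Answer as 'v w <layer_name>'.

1 -2 explore_frontier

displacement = (-1, 1) − (-2, 3) = (1, -2)
layer 0 (return_home) active — direct: (-1, 2)
layer 1 (align_heading) active — suppresses: (1, -2)
layer 2 (track_target) active — suppresses: (0, 2)
layer 3 (explore_frontier) active — suppresses: (1, -2)
layer 4 (recharge) idle — unchanged: (1, -2)
layer 5 (follow_wall) idle — unchanged: (1, -2)
layer 6 (cruise) idle — unchanged: (1, -2)
→ actuator (1, -2) — from layer 3 (explore_frontier)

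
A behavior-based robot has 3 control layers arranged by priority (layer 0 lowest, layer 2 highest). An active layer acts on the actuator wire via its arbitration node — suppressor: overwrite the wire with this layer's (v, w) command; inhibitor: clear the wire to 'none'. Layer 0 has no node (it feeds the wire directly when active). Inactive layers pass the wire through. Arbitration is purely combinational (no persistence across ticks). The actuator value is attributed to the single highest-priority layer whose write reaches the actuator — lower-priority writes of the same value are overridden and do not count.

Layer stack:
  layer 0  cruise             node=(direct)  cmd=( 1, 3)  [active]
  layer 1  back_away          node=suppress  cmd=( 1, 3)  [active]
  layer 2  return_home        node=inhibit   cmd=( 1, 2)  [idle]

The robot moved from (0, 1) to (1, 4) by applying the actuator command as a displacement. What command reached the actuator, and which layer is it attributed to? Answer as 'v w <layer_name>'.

displacement = (1, 4) − (0, 1) = (1, 3)
layer 0 (cruise) active — direct: (1, 3)
layer 1 (back_away) active — suppresses: (1, 3)
layer 2 (return_home) idle — unchanged: (1, 3)
→ actuator (1, 3) — from layer 1 (back_away)

1 3 back_away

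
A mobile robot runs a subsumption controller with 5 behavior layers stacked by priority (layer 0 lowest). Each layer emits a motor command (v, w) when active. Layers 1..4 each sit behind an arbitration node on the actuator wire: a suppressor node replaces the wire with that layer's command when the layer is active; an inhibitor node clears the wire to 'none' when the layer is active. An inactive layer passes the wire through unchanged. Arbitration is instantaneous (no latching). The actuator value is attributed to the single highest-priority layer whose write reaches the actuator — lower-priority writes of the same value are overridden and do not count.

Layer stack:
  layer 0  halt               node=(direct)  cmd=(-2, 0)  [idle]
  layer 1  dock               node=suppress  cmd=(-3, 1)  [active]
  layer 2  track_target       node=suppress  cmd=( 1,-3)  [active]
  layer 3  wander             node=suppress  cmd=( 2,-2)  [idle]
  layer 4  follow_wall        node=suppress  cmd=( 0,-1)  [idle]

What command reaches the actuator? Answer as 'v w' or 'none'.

[0] halt off; wire := none
[1] dock on (suppress); wire := (-3, 1)
[2] track_target on (suppress); wire := (1, -3)
[3] wander off; pass (1, -3)
[4] follow_wall off; pass (1, -3)
output (1, -3)

1 -3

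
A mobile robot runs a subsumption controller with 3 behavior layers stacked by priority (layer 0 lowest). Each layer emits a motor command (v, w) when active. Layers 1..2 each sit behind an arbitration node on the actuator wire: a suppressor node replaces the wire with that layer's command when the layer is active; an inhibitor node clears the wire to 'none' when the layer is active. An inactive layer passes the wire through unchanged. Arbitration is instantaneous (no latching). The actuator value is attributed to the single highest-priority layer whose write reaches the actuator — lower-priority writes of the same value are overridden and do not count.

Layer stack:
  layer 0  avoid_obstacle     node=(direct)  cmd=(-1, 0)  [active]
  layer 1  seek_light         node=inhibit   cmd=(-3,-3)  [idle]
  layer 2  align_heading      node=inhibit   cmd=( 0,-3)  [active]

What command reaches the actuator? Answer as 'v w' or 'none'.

L0 avoid_obstacle: active, feeds wire = (-1, 0)
L1 seek_light: idle → wire stays (-1, 0)
L2 align_heading: active, inhibitor → wire = none
actuator = none

none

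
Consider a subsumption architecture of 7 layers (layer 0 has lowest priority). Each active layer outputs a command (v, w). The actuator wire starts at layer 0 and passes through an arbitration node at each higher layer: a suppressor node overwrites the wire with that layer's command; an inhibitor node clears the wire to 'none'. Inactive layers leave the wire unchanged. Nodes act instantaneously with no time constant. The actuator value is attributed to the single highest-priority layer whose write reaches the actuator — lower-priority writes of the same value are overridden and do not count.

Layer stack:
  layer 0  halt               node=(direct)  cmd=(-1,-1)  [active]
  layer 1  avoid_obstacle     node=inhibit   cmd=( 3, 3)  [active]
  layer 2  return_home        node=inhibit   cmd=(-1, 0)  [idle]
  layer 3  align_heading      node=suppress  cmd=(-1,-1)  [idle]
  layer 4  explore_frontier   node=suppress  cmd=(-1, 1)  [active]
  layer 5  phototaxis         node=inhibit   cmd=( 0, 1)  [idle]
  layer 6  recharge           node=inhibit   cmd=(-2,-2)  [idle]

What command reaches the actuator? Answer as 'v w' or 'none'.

-1 1

[0] halt on; wire := (-1, -1)
[1] avoid_obstacle on (inhibit); wire := none
[2] return_home off; pass none
[3] align_heading off; pass none
[4] explore_frontier on (suppress); wire := (-1, 1)
[5] phototaxis off; pass (-1, 1)
[6] recharge off; pass (-1, 1)
output (-1, 1)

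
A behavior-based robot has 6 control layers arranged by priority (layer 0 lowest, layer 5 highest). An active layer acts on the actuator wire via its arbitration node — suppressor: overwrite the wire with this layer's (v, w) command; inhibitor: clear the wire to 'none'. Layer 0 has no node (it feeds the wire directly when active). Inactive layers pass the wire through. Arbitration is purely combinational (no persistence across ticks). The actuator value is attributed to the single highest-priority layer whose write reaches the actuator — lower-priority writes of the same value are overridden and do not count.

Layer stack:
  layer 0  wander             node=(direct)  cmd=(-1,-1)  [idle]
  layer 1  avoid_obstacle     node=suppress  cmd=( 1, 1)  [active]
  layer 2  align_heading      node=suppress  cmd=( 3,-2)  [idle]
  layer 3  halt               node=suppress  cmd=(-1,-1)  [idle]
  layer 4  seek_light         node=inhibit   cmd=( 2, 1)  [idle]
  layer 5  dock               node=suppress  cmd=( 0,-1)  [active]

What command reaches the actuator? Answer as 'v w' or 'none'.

[0] wander off; wire := none
[1] avoid_obstacle on (suppress); wire := (1, 1)
[2] align_heading off; pass (1, 1)
[3] halt off; pass (1, 1)
[4] seek_light off; pass (1, 1)
[5] dock on (suppress); wire := (0, -1)
output (0, -1)

0 -1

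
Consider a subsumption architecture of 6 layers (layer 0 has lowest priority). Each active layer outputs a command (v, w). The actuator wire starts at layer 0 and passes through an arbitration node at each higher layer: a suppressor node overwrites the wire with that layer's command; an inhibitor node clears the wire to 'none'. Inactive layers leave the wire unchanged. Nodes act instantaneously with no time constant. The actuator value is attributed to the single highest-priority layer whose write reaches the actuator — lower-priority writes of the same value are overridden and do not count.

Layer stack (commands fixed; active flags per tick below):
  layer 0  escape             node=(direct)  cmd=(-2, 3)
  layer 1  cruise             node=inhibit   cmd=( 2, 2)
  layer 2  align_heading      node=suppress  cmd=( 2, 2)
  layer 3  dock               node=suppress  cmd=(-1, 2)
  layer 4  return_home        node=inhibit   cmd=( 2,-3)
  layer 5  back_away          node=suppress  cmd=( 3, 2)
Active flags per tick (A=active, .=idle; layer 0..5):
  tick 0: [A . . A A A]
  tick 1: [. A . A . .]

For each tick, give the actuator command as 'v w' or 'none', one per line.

3 2
-1 2

tick 0:
  layer 0 (escape) active — direct: (-2, 3)
  layer 1 (cruise) idle — unchanged: (-2, 3)
  layer 2 (align_heading) idle — unchanged: (-2, 3)
  layer 3 (dock) active — suppresses: (-1, 2)
  layer 4 (return_home) active — inhibits: none
  layer 5 (back_away) active — suppresses: (3, 2)
  → actuator (3, 2)
tick 1:
  layer 0 (escape) idle — none
  layer 1 (cruise) active — inhibits: none
  layer 2 (align_heading) idle — unchanged: none
  layer 3 (dock) active — suppresses: (-1, 2)
  layer 4 (return_home) idle — unchanged: (-1, 2)
  layer 5 (back_away) idle — unchanged: (-1, 2)
  → actuator (-1, 2)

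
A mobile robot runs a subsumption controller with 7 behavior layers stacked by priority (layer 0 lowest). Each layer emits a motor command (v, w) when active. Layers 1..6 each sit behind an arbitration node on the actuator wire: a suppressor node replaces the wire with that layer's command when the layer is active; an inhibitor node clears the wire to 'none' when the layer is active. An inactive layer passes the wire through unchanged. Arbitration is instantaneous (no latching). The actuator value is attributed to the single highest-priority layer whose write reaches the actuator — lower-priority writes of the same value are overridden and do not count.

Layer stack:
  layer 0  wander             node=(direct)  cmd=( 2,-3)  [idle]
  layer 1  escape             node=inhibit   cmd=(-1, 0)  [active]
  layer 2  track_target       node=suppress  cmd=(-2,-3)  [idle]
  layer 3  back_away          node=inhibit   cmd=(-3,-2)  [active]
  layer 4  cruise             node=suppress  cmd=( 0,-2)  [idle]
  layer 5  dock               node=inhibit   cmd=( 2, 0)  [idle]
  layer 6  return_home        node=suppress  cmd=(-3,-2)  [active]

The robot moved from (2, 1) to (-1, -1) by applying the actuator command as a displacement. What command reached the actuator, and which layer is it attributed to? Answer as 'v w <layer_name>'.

displacement = (-1, -1) − (2, 1) = (-3, -2)
[0] wander off; wire := none
[1] escape on (inhibit); wire := none
[2] track_target off; pass none
[3] back_away on (inhibit); wire := none
[4] cruise off; pass none
[5] dock off; pass none
[6] return_home on (suppress); wire := (-3, -2)
output (-3, -2) — from layer 6 (return_home)

-3 -2 return_home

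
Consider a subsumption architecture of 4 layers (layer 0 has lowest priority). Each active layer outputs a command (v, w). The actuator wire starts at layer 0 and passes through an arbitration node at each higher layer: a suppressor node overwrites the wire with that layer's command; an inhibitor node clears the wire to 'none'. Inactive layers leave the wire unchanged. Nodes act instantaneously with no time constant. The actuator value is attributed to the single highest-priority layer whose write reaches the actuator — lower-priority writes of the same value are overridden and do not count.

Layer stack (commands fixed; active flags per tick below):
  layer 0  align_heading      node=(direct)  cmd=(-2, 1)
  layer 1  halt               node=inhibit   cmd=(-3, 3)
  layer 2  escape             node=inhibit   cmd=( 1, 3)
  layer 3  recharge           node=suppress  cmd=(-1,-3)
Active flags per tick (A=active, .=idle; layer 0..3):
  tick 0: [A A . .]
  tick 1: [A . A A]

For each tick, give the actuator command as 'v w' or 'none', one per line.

none
-1 -3

tick 0:
  [0] align_heading on; wire := (-2, 1)
  [1] halt on (inhibit); wire := none
  [2] escape off; pass none
  [3] recharge off; pass none
  output none
tick 1:
  [0] align_heading on; wire := (-2, 1)
  [1] halt off; pass (-2, 1)
  [2] escape on (inhibit); wire := none
  [3] recharge on (suppress); wire := (-1, -3)
  output (-1, -3)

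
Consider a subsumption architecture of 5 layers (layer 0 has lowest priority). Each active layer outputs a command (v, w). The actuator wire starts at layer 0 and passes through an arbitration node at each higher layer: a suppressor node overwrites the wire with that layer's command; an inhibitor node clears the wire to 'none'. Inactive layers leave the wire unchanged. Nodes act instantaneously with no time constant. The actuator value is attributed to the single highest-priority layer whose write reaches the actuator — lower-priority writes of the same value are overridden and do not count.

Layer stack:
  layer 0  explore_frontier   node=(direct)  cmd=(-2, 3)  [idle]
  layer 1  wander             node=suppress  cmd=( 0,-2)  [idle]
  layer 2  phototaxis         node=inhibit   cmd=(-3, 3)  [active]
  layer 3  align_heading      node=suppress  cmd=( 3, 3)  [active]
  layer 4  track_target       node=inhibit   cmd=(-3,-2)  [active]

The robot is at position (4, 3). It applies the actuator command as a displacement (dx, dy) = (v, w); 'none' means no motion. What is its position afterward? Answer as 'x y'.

4 3

L0 explore_frontier: idle → wire = none
L1 wander: idle → wire stays none
L2 phototaxis: active, inhibitor → wire = none
L3 align_heading: active, suppressor → wire = (3, 3)
L4 track_target: active, inhibitor → wire = none
actuator = none
position: (4, 3) + none = (4, 3)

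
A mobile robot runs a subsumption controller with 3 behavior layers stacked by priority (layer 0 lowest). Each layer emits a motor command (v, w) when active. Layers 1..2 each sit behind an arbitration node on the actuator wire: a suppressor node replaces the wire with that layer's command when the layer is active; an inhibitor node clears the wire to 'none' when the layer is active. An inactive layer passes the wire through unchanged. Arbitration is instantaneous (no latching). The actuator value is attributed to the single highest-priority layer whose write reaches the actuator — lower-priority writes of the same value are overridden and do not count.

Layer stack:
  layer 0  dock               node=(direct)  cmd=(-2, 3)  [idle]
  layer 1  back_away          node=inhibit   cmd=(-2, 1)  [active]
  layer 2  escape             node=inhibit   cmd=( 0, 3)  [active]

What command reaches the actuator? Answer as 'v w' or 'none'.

none

layer 0 (dock) idle — none
layer 1 (back_away) active — inhibits: none
layer 2 (escape) active — inhibits: none
→ actuator none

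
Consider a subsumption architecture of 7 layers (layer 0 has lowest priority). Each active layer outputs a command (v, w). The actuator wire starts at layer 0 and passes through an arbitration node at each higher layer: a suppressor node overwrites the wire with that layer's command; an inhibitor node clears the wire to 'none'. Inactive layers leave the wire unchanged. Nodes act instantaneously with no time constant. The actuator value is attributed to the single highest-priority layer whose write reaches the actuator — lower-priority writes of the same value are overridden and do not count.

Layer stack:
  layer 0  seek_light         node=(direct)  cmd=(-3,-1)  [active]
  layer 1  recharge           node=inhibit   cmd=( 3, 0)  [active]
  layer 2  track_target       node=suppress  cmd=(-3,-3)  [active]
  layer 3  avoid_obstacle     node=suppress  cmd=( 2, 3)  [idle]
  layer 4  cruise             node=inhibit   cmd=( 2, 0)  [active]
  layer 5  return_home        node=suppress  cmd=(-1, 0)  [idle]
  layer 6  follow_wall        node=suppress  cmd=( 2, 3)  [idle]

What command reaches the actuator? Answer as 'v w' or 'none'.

L0 seek_light: active, feeds wire = (-3, -1)
L1 recharge: active, inhibitor → wire = none
L2 track_target: active, suppressor → wire = (-3, -3)
L3 avoid_obstacle: idle → wire stays (-3, -3)
L4 cruise: active, inhibitor → wire = none
L5 return_home: idle → wire stays none
L6 follow_wall: idle → wire stays none
actuator = none

none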